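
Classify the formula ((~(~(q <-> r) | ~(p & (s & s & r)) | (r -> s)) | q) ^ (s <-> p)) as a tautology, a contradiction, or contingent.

contingent

p | q | r | s | φ
- | - | - | - | -
0 | 0 | 0 | 0 | 1
0 | 0 | 0 | 1 | 0
0 | 0 | 1 | 0 | 1
0 | 0 | 1 | 1 | 0
0 | 1 | 0 | 0 | 0
0 | 1 | 0 | 1 | 1
0 | 1 | 1 | 0 | 0
0 | 1 | 1 | 1 | 1
1 | 0 | 0 | 0 | 0
1 | 0 | 0 | 1 | 1
1 | 0 | 1 | 0 | 0
1 | 0 | 1 | 1 | 1
1 | 1 | 0 | 0 | 1
1 | 1 | 0 | 1 | 0
1 | 1 | 1 | 0 | 1
1 | 1 | 1 | 1 | 0
8 of 16 rows are 1, so the formula is contingent.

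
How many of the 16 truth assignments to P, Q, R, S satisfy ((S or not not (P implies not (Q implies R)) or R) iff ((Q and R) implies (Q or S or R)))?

P | Q | R | S | φ
- | - | - | - | -
0 | 0 | 0 | 0 | 1
0 | 0 | 0 | 1 | 1
0 | 0 | 1 | 0 | 1
0 | 0 | 1 | 1 | 1
0 | 1 | 0 | 0 | 1
0 | 1 | 0 | 1 | 1
0 | 1 | 1 | 0 | 1
0 | 1 | 1 | 1 | 1
1 | 0 | 0 | 0 | 0
1 | 0 | 0 | 1 | 1
1 | 0 | 1 | 0 | 1
1 | 0 | 1 | 1 | 1
1 | 1 | 0 | 0 | 1
1 | 1 | 0 | 1 | 1
1 | 1 | 1 | 0 | 1
1 | 1 | 1 | 1 | 1
The formula is true on 15 of the 16 rows.

15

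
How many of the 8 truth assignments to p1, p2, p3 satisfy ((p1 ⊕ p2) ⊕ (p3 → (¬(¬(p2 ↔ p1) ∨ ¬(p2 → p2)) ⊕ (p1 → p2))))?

  p1  |   p2  |   p3  | (p1 ⊕ p2) | (p2 ↔ p1) | ¬(p2 ↔ p1) | (p2 → p2) | ¬(p2 → p2) | (¬(p2 ↔ p1) ∨ ¬(p2 → p2)) | ¬(¬(p2 ↔ p1) ∨ ¬(p2 → p2)) | (p1 → p2) |   φ  
----- | ----- | ----- | --------- | --------- | ---------- | --------- | ---------- | ------------------------- | -------------------------- | --------- | -----
False | False | False |   False   |    True   |   False    |    True   |   False    |           False           |            True            |    True   |  True
False | False |  True |   False   |    True   |   False    |    True   |   False    |           False           |            True            |    True   | False
False |  True | False |    True   |   False   |    True    |    True   |   False    |            True           |           False            |    True   | False
False |  True |  True |    True   |   False   |    True    |    True   |   False    |            True           |           False            |    True   | False
 True | False | False |    True   |   False   |    True    |    True   |   False    |            True           |           False            |   False   | False
 True | False |  True |    True   |   False   |    True    |    True   |   False    |            True           |           False            |   False   |  True
 True |  True | False |   False   |    True   |   False    |    True   |   False    |           False           |            True            |    True   |  True
 True |  True |  True |   False   |    True   |   False    |    True   |   False    |           False           |            True            |    True   | False
The formula is true on 3 of the 8 rows.

3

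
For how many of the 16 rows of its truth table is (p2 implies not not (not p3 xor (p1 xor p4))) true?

p1 | p2 | p3 | p4 | not p3 | (p1 xor p4) | (not p3 xor (p1 xor p4)) | not (not p3 xor (p1 xor p4)) | φ
-- | -- | -- | -- | ------ | ----------- | ------------------------ | ---------------------------- | -
1  | 1  | 1  | 1  |   0    |      0      |            0             |              1               | 0
1  | 1  | 1  | 0  |   0    |      1      |            1             |              0               | 1
1  | 1  | 0  | 1  |   1    |      0      |            1             |              0               | 1
1  | 1  | 0  | 0  |   1    |      1      |            0             |              1               | 0
1  | 0  | 1  | 1  |   0    |      0      |            0             |              1               | 1
1  | 0  | 1  | 0  |   0    |      1      |            1             |              0               | 1
1  | 0  | 0  | 1  |   1    |      0      |            1             |              0               | 1
1  | 0  | 0  | 0  |   1    |      1      |            0             |              1               | 1
0  | 1  | 1  | 1  |   0    |      1      |            1             |              0               | 1
0  | 1  | 1  | 0  |   0    |      0      |            0             |              1               | 0
0  | 1  | 0  | 1  |   1    |      1      |            0             |              1               | 0
0  | 1  | 0  | 0  |   1    |      0      |            1             |              0               | 1
0  | 0  | 1  | 1  |   0    |      1      |            1             |              0               | 1
0  | 0  | 1  | 0  |   0    |      0      |            0             |              1               | 1
0  | 0  | 0  | 1  |   1    |      1      |            0             |              1               | 1
0  | 0  | 0  | 0  |   1    |      0      |            1             |              0               | 1
The formula is true on 12 of the 16 rows.

12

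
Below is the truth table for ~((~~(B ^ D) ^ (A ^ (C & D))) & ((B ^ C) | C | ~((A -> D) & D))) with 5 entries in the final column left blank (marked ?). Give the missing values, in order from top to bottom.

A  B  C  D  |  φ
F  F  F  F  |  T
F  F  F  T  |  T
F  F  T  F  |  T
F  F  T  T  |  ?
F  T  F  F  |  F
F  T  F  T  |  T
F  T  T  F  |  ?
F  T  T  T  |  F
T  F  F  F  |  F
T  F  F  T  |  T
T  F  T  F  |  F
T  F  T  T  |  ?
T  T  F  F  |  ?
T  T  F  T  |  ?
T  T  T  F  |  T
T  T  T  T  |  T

Row A=F, B=F, C=T, D=T: (~~(B ^ D) ^ (A ^ (C & D))) = F, ((B ^ C) | C | ~((A -> D) & D)) = T, ((~~(B ^ D) ^ (A ^ (C & D))) & ((B ^ C) | C | ~((A -> D) & D))) = F, so the formula = T.
Row A=F, B=T, C=T, D=F: (~~(B ^ D) ^ (A ^ (C & D))) = T, ((B ^ C) | C | ~((A -> D) & D)) = T, ((~~(B ^ D) ^ (A ^ (C & D))) & ((B ^ C) | C | ~((A -> D) & D))) = T, so the formula = F.
Row A=T, B=F, C=T, D=T: (~~(B ^ D) ^ (A ^ (C & D))) = T, ((B ^ C) | C | ~((A -> D) & D)) = T, ((~~(B ^ D) ^ (A ^ (C & D))) & ((B ^ C) | C | ~((A -> D) & D))) = T, so the formula = F.
Row A=T, B=T, C=F, D=F: (~~(B ^ D) ^ (A ^ (C & D))) = F, ((B ^ C) | C | ~((A -> D) & D)) = T, ((~~(B ^ D) ^ (A ^ (C & D))) & ((B ^ C) | C | ~((A -> D) & D))) = F, so the formula = T.
Row A=T, B=T, C=F, D=T: (~~(B ^ D) ^ (A ^ (C & D))) = T, ((B ^ C) | C | ~((A -> D) & D)) = T, ((~~(B ^ D) ^ (A ^ (C & D))) & ((B ^ C) | C | ~((A -> D) & D))) = T, so the formula = F.

T, F, F, T, F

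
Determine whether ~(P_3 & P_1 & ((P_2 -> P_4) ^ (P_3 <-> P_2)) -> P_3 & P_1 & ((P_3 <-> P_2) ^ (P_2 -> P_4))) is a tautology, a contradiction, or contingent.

contradiction

 P_1  |  P_2  |  P_3  |  P_4  | (P_2 -> P_4) | (P_3 <-> P_2) |   φ  
----- | ----- | ----- | ----- | ------------ | ------------- | -----
False | False | False | False |     True     |      True     | False
False | False | False |  True |     True     |      True     | False
False | False |  True | False |     True     |     False     | False
False | False |  True |  True |     True     |     False     | False
False |  True | False | False |    False     |     False     | False
False |  True | False |  True |     True     |     False     | False
False |  True |  True | False |    False     |      True     | False
False |  True |  True |  True |     True     |      True     | False
 True | False | False | False |     True     |      True     | False
 True | False | False |  True |     True     |      True     | False
 True | False |  True | False |     True     |     False     | False
 True | False |  True |  True |     True     |     False     | False
 True |  True | False | False |    False     |     False     | False
 True |  True | False |  True |     True     |     False     | False
 True |  True |  True | False |    False     |      True     | False
 True |  True |  True |  True |     True     |      True     | False
Every row is False, so the formula is a contradiction.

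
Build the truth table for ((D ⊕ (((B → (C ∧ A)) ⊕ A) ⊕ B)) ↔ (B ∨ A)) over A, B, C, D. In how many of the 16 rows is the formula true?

A | B | C | D | φ
- | - | - | - | -
1 | 1 | 1 | 1 | 0
1 | 1 | 1 | 0 | 1
1 | 1 | 0 | 1 | 1
1 | 1 | 0 | 0 | 0
1 | 0 | 1 | 1 | 1
1 | 0 | 1 | 0 | 0
1 | 0 | 0 | 1 | 1
1 | 0 | 0 | 0 | 0
0 | 1 | 1 | 1 | 0
0 | 1 | 1 | 0 | 1
0 | 1 | 0 | 1 | 0
0 | 1 | 0 | 0 | 1
0 | 0 | 1 | 1 | 1
0 | 0 | 1 | 0 | 0
0 | 0 | 0 | 1 | 1
0 | 0 | 0 | 0 | 0
The formula is true on 8 of the 16 rows.

8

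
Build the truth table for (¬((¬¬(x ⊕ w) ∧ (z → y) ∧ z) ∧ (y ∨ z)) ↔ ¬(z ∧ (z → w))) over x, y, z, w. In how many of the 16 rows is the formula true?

  x   |   y   |   z   |   w   || (x ⊕ w) | ¬(x ⊕ w) | ¬¬(x ⊕ w) | (z → y) | (¬¬(x ⊕ w) ∧ (z → y) ∧ z) | (y ∨ z) | (z → w) | (z ∧ (z → w)) | ¬(z ∧ (z → w)) |   φ  
 True |  True |  True |  True ||  False  |   True   |   False   |   True  |           False           |   True  |   True  |      True     |     False      | False
 True |  True |  True | False ||   True  |  False   |    True   |   True  |            True           |   True  |  False  |     False     |      True      | False
 True |  True | False |  True ||  False  |   True   |   False   |   True  |           False           |   True  |   True  |     False     |      True      |  True
 True |  True | False | False ||   True  |  False   |    True   |   True  |           False           |   True  |   True  |     False     |      True      |  True
 True | False |  True |  True ||  False  |   True   |   False   |  False  |           False           |   True  |   True  |      True     |     False      | False
 True | False |  True | False ||   True  |  False   |    True   |  False  |           False           |   True  |  False  |     False     |      True      |  True
 True | False | False |  True ||  False  |   True   |   False   |   True  |           False           |  False  |   True  |     False     |      True      |  True
 True | False | False | False ||   True  |  False   |    True   |   True  |           False           |  False  |   True  |     False     |      True      |  True
False |  True |  True |  True ||   True  |  False   |    True   |   True  |            True           |   True  |   True  |      True     |     False      |  True
False |  True |  True | False ||  False  |   True   |   False   |   True  |           False           |   True  |  False  |     False     |      True      |  True
False |  True | False |  True ||   True  |  False   |    True   |   True  |           False           |   True  |   True  |     False     |      True      |  True
False |  True | False | False ||  False  |   True   |   False   |   True  |           False           |   True  |   True  |     False     |      True      |  True
False | False |  True |  True ||   True  |  False   |    True   |  False  |           False           |   True  |   True  |      True     |     False      | False
False | False |  True | False ||  False  |   True   |   False   |  False  |           False           |   True  |  False  |     False     |      True      |  True
False | False | False |  True ||   True  |  False   |    True   |   True  |           False           |  False  |   True  |     False     |      True      |  True
False | False | False | False ||  False  |   True   |   False   |   True  |           False           |  False  |   True  |     False     |      True      |  True
The formula is true on 12 of the 16 rows.

12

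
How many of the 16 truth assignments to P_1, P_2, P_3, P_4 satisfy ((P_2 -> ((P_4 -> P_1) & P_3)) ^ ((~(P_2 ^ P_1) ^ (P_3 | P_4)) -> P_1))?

5

 P_1  |  P_2  |  P_3  |  P_4  |   φ  
----- | ----- | ----- | ----- | -----
 True |  True |  True |  True | False
 True |  True |  True | False | False
 True |  True | False |  True |  True
 True |  True | False | False |  True
 True | False |  True |  True | False
 True | False |  True | False | False
 True | False | False |  True | False
 True | False | False | False | False
False |  True |  True |  True | False
False |  True |  True | False |  True
False |  True | False |  True | False
False |  True | False | False |  True
False | False |  True |  True | False
False | False |  True | False | False
False | False | False |  True | False
False | False | False | False |  True
The formula is true on 5 of the 16 rows.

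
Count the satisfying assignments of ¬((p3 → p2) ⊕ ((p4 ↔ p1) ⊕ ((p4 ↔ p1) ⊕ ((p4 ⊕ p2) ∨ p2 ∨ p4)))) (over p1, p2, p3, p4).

12

  p1  |   p2  |   p3  |   p4  ||   φ  
 True |  True |  True |  True ||  True
 True |  True |  True | False ||  True
 True |  True | False |  True ||  True
 True |  True | False | False ||  True
 True | False |  True |  True || False
 True | False |  True | False ||  True
 True | False | False |  True ||  True
 True | False | False | False || False
False |  True |  True |  True ||  True
False |  True |  True | False ||  True
False |  True | False |  True ||  True
False |  True | False | False ||  True
False | False |  True |  True || False
False | False |  True | False ||  True
False | False | False |  True ||  True
False | False | False | False || False
The formula is true on 12 of the 16 rows.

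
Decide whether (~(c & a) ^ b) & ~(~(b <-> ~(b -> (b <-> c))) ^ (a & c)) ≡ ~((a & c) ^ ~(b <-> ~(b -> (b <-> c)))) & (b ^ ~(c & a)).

a | b | c | φ | ψ
- | - | - | - | -
T | T | T | T | T
T | T | F | F | F
T | F | T | F | F
T | F | F | T | T
F | T | T | F | F
F | T | F | F | F
F | F | T | T | T
F | F | F | T | T
The columns for φ and ψ agree on every row, so they are logically equivalent.

equivalent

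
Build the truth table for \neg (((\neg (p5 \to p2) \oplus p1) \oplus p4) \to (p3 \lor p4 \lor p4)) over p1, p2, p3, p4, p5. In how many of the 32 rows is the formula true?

4

p1 | p2 | p3 | p4 | p5 | φ
-- | -- | -- | -- | -- | -
1  | 1  | 1  | 1  | 1  | 0
1  | 1  | 1  | 1  | 0  | 0
1  | 1  | 1  | 0  | 1  | 0
1  | 1  | 1  | 0  | 0  | 0
1  | 1  | 0  | 1  | 1  | 0
1  | 1  | 0  | 1  | 0  | 0
1  | 1  | 0  | 0  | 1  | 1
1  | 1  | 0  | 0  | 0  | 1
1  | 0  | 1  | 1  | 1  | 0
1  | 0  | 1  | 1  | 0  | 0
1  | 0  | 1  | 0  | 1  | 0
1  | 0  | 1  | 0  | 0  | 0
1  | 0  | 0  | 1  | 1  | 0
1  | 0  | 0  | 1  | 0  | 0
1  | 0  | 0  | 0  | 1  | 0
1  | 0  | 0  | 0  | 0  | 1
0  | 1  | 1  | 1  | 1  | 0
0  | 1  | 1  | 1  | 0  | 0
0  | 1  | 1  | 0  | 1  | 0
0  | 1  | 1  | 0  | 0  | 0
0  | 1  | 0  | 1  | 1  | 0
0  | 1  | 0  | 1  | 0  | 0
0  | 1  | 0  | 0  | 1  | 0
0  | 1  | 0  | 0  | 0  | 0
0  | 0  | 1  | 1  | 1  | 0
0  | 0  | 1  | 1  | 0  | 0
0  | 0  | 1  | 0  | 1  | 0
0  | 0  | 1  | 0  | 0  | 0
0  | 0  | 0  | 1  | 1  | 0
0  | 0  | 0  | 1  | 0  | 0
0  | 0  | 0  | 0  | 1  | 1
0  | 0  | 0  | 0  | 0  | 0
The formula is true on 4 of the 32 rows.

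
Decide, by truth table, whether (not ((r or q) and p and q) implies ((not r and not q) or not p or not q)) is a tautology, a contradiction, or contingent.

tautology

p | q | r || φ
T | T | T || T
T | T | F || T
T | F | T || T
T | F | F || T
F | T | T || T
F | T | F || T
F | F | T || T
F | F | F || T
Every row is T, so the formula is a tautology.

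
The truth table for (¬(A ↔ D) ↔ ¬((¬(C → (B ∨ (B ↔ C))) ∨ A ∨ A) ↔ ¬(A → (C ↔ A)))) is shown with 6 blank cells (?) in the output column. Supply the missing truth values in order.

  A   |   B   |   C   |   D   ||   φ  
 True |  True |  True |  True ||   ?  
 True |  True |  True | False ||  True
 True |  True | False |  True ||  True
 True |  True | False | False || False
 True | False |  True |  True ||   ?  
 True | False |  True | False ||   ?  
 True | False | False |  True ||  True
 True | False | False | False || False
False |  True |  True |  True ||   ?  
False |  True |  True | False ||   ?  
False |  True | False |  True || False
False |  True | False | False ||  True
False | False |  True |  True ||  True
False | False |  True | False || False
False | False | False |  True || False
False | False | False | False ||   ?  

Row A=True, B=True, C=True, D=True: ¬(A ↔ D) = False, ¬((¬(C → (B ∨ (B ↔ C))) ∨ A ∨ A) ↔ ¬(A → (C ↔ A))) = True, so the formula = False.
Row A=True, B=False, C=True, D=True: ¬(A ↔ D) = False, ¬((¬(C → (B ∨ (B ↔ C))) ∨ A ∨ A) ↔ ¬(A → (C ↔ A))) = True, so the formula = False.
Row A=True, B=False, C=True, D=False: ¬(A ↔ D) = True, ¬((¬(C → (B ∨ (B ↔ C))) ∨ A ∨ A) ↔ ¬(A → (C ↔ A))) = True, so the formula = True.
Row A=False, B=True, C=True, D=True: ¬(A ↔ D) = True, ¬((¬(C → (B ∨ (B ↔ C))) ∨ A ∨ A) ↔ ¬(A → (C ↔ A))) = False, so the formula = False.
Row A=False, B=True, C=True, D=False: ¬(A ↔ D) = False, ¬((¬(C → (B ∨ (B ↔ C))) ∨ A ∨ A) ↔ ¬(A → (C ↔ A))) = False, so the formula = True.
Row A=False, B=False, C=False, D=False: ¬(A ↔ D) = False, ¬((¬(C → (B ∨ (B ↔ C))) ∨ A ∨ A) ↔ ¬(A → (C ↔ A))) = False, so the formula = True.

False, False, True, False, True, True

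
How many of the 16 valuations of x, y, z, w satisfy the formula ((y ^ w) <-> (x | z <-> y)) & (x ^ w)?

6

  x      y      z      w    |    φ  
False  False  False  False  |  False
False  False  False   True  |   True
False  False   True  False  |  False
False  False   True   True  |  False
False   True  False  False  |  False
False   True  False   True  |   True
False   True   True  False  |  False
False   True   True   True  |  False
 True  False  False  False  |   True
 True  False  False   True  |  False
 True  False   True  False  |   True
 True  False   True   True  |  False
 True   True  False  False  |   True
 True   True  False   True  |  False
 True   True   True  False  |   True
 True   True   True   True  |  False
The formula is true on 6 of the 16 rows.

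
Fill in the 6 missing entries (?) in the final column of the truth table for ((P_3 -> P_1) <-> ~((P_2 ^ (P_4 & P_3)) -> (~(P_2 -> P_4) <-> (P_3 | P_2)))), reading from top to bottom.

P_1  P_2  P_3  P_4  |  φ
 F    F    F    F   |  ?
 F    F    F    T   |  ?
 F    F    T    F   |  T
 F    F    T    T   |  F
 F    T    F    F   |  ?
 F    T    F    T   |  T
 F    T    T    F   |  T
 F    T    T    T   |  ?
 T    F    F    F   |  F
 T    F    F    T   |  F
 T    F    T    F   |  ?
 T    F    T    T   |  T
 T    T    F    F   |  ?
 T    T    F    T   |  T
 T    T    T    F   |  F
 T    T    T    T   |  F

F, F, F, T, F, F

Row P_1=F, P_2=F, P_3=F, P_4=F: (P_3 -> P_1) = T, ~((P_2 ^ (P_4 & P_3)) -> (~(P_2 -> P_4) <-> (P_3 | P_2))) = F, so the formula = F.
Row P_1=F, P_2=F, P_3=F, P_4=T: (P_3 -> P_1) = T, ~((P_2 ^ (P_4 & P_3)) -> (~(P_2 -> P_4) <-> (P_3 | P_2))) = F, so the formula = F.
Row P_1=F, P_2=T, P_3=F, P_4=F: (P_3 -> P_1) = T, ~((P_2 ^ (P_4 & P_3)) -> (~(P_2 -> P_4) <-> (P_3 | P_2))) = F, so the formula = F.
Row P_1=F, P_2=T, P_3=T, P_4=T: (P_3 -> P_1) = F, ~((P_2 ^ (P_4 & P_3)) -> (~(P_2 -> P_4) <-> (P_3 | P_2))) = F, so the formula = T.
Row P_1=T, P_2=F, P_3=T, P_4=F: (P_3 -> P_1) = T, ~((P_2 ^ (P_4 & P_3)) -> (~(P_2 -> P_4) <-> (P_3 | P_2))) = F, so the formula = F.
Row P_1=T, P_2=T, P_3=F, P_4=F: (P_3 -> P_1) = T, ~((P_2 ^ (P_4 & P_3)) -> (~(P_2 -> P_4) <-> (P_3 | P_2))) = F, so the formula = F.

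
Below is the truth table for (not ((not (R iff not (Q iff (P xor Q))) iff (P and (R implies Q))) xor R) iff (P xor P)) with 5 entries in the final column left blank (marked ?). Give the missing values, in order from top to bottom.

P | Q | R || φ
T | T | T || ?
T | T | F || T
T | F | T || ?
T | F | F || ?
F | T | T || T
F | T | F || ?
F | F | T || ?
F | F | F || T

Row P=T, Q=T, R=T: not ((not (R iff not (Q iff (P xor Q))) iff (P and (R implies Q))) xor R) = F, (P xor P) = F, so the formula = T.
Row P=T, Q=F, R=T: not ((not (R iff not (Q iff (P xor Q))) iff (P and (R implies Q))) xor R) = T, (P xor P) = F, so the formula = F.
Row P=T, Q=F, R=F: not ((not (R iff not (Q iff (P xor Q))) iff (P and (R implies Q))) xor R) = F, (P xor P) = F, so the formula = T.
Row P=F, Q=T, R=F: not ((not (R iff not (Q iff (P xor Q))) iff (P and (R implies Q))) xor R) = F, (P xor P) = F, so the formula = T.
Row P=F, Q=F, R=T: not ((not (R iff not (Q iff (P xor Q))) iff (P and (R implies Q))) xor R) = F, (P xor P) = F, so the formula = T.

T, F, T, T, T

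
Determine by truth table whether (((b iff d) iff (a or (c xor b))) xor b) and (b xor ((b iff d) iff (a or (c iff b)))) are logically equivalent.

  a   |   b   |   c   |   d   |   φ   |   ψ  
----- | ----- | ----- | ----- | ----- | -----
False | False | False | False | False |  True
False | False | False |  True |  True | False
False | False |  True | False |  True | False
False | False |  True |  True | False |  True
False |  True | False | False |  True | False
False |  True | False |  True | False |  True
False |  True |  True | False | False |  True
False |  True |  True |  True |  True | False
 True | False | False | False |  True |  True
 True | False | False |  True | False | False
 True | False |  True | False |  True |  True
 True | False |  True |  True | False | False
 True |  True | False | False |  True |  True
 True |  True | False |  True | False | False
 True |  True |  True | False |  True |  True
 True |  True |  True |  True | False | False
The columns differ at a=False, b=False, c=False, d=False (φ=False, ψ=True), so they are not equivalent.

not equivalent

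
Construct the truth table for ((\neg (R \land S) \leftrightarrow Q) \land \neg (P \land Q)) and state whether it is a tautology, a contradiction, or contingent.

contingent

P | Q | R | S || (R \land S) | \neg (R \land S) | (P \land Q) | \neg (P \land Q) | φ
T | T | T | T ||      T      |        F         |      T      |        F         | F
T | T | T | F ||      F      |        T         |      T      |        F         | F
T | T | F | T ||      F      |        T         |      T      |        F         | F
T | T | F | F ||      F      |        T         |      T      |        F         | F
T | F | T | T ||      T      |        F         |      F      |        T         | T
T | F | T | F ||      F      |        T         |      F      |        T         | F
T | F | F | T ||      F      |        T         |      F      |        T         | F
T | F | F | F ||      F      |        T         |      F      |        T         | F
F | T | T | T ||      T      |        F         |      F      |        T         | F
F | T | T | F ||      F      |        T         |      F      |        T         | T
F | T | F | T ||      F      |        T         |      F      |        T         | T
F | T | F | F ||      F      |        T         |      F      |        T         | T
F | F | T | T ||      T      |        F         |      F      |        T         | T
F | F | T | F ||      F      |        T         |      F      |        T         | F
F | F | F | T ||      F      |        T         |      F      |        T         | F
F | F | F | F ||      F      |        T         |      F      |        T         | F
5 of 16 rows are T, so the formula is contingent.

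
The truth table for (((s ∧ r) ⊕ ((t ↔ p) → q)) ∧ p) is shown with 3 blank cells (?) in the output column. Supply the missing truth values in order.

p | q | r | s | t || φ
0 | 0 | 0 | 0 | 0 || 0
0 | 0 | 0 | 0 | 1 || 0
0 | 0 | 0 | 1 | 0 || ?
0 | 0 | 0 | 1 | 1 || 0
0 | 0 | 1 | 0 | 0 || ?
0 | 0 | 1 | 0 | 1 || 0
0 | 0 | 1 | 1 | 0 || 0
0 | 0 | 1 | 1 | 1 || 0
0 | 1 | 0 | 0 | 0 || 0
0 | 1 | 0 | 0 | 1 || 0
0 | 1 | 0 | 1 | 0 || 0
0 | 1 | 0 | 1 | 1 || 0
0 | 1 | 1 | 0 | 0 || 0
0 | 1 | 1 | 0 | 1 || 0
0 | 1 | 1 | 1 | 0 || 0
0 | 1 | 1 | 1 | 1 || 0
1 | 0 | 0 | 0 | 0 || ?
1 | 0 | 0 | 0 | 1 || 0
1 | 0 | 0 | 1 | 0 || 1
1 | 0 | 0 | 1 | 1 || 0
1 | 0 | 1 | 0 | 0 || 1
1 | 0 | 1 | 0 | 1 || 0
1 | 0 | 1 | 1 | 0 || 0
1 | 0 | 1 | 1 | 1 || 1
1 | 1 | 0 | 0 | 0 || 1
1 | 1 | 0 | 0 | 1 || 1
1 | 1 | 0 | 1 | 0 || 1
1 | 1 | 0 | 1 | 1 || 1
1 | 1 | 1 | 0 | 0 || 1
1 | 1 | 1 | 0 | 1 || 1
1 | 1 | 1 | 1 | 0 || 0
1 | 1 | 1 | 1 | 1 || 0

0, 0, 1

Row p=0, q=0, r=0, s=1, t=0: ((s ∧ r) ⊕ ((t ↔ p) → q)) = 0, so the formula = 0.
Row p=0, q=0, r=1, s=0, t=0: ((s ∧ r) ⊕ ((t ↔ p) → q)) = 0, so the formula = 0.
Row p=1, q=0, r=0, s=0, t=0: ((s ∧ r) ⊕ ((t ↔ p) → q)) = 1, so the formula = 1.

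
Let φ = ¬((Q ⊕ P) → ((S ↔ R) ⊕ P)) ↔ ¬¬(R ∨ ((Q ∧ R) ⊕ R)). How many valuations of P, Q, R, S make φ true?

8

P | Q | R | S | (Q ⊕ P) | (S ↔ R) | ((S ↔ R) ⊕ P) | ((Q ⊕ P) → ((S ↔ R) ⊕ P)) | ¬((Q ⊕ P) → ((S ↔ R) ⊕ P)) | (Q ∧ R) | ((Q ∧ R) ⊕ R) | (R ∨ ((Q ∧ R) ⊕ R)) | ¬(R ∨ ((Q ∧ R) ⊕ R)) | ¬¬(R ∨ ((Q ∧ R) ⊕ R)) | φ
- | - | - | - | ------- | ------- | ------------- | ------------------------- | -------------------------- | ------- | ------------- | ------------------- | -------------------- | --------------------- | -
1 | 1 | 1 | 1 |    0    |    1    |       0       |             1             |             0              |    1    |       0       |          1          |          0           |           1           | 0
1 | 1 | 1 | 0 |    0    |    0    |       1       |             1             |             0              |    1    |       0       |          1          |          0           |           1           | 0
1 | 1 | 0 | 1 |    0    |    0    |       1       |             1             |             0              |    0    |       0       |          0          |          1           |           0           | 1
1 | 1 | 0 | 0 |    0    |    1    |       0       |             1             |             0              |    0    |       0       |          0          |          1           |           0           | 1
1 | 0 | 1 | 1 |    1    |    1    |       0       |             0             |             1              |    0    |       1       |          1          |          0           |           1           | 1
1 | 0 | 1 | 0 |    1    |    0    |       1       |             1             |             0              |    0    |       1       |          1          |          0           |           1           | 0
1 | 0 | 0 | 1 |    1    |    0    |       1       |             1             |             0              |    0    |       0       |          0          |          1           |           0           | 1
1 | 0 | 0 | 0 |    1    |    1    |       0       |             0             |             1              |    0    |       0       |          0          |          1           |           0           | 0
0 | 1 | 1 | 1 |    1    |    1    |       1       |             1             |             0              |    1    |       0       |          1          |          0           |           1           | 0
0 | 1 | 1 | 0 |    1    |    0    |       0       |             0             |             1              |    1    |       0       |          1          |          0           |           1           | 1
0 | 1 | 0 | 1 |    1    |    0    |       0       |             0             |             1              |    0    |       0       |          0          |          1           |           0           | 0
0 | 1 | 0 | 0 |    1    |    1    |       1       |             1             |             0              |    0    |       0       |          0          |          1           |           0           | 1
0 | 0 | 1 | 1 |    0    |    1    |       1       |             1             |             0              |    0    |       1       |          1          |          0           |           1           | 0
0 | 0 | 1 | 0 |    0    |    0    |       0       |             1             |             0              |    0    |       1       |          1          |          0           |           1           | 0
0 | 0 | 0 | 1 |    0    |    0    |       0       |             1             |             0              |    0    |       0       |          0          |          1           |           0           | 1
0 | 0 | 0 | 0 |    0    |    1    |       1       |             1             |             0              |    0    |       0       |          0          |          1           |           0           | 1
The formula is true on 8 of the 16 rows.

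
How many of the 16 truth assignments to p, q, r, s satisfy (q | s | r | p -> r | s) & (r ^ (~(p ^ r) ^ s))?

p  q  r  s     (r | p)  (q | s | (r | p))  (r | s)  (p ^ r)  ~(p ^ r)  (~(p ^ r) ^ s)  (r ^ (~(p ^ r) ^ s))  φ
T  T  T  T        T             T             T        F        T            F                  T            T
T  T  T  F        T             T             T        F        T            T                  F            F
T  T  F  T        T             T             T        T        F            T                  T            T
T  T  F  F        T             T             F        T        F            F                  F            F
T  F  T  T        T             T             T        F        T            F                  T            T
T  F  T  F        T             T             T        F        T            T                  F            F
T  F  F  T        T             T             T        T        F            T                  T            T
T  F  F  F        T             T             F        T        F            F                  F            F
F  T  T  T        T             T             T        T        F            T                  F            F
F  T  T  F        T             T             T        T        F            F                  T            T
F  T  F  T        F             T             T        F        T            F                  F            F
F  T  F  F        F             T             F        F        T            T                  T            F
F  F  T  T        T             T             T        T        F            T                  F            F
F  F  T  F        T             T             T        T        F            F                  T            T
F  F  F  T        F             T             T        F        T            F                  F            F
F  F  F  F        F             F             F        F        T            T                  T            T
The formula is true on 7 of the 16 rows.

7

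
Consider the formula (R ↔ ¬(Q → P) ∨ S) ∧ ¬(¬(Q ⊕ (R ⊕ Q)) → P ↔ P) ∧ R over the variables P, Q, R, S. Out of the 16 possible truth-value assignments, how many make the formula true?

P  Q  R  S  |  (Q → P)  ¬(Q → P)  (¬(Q → P) ∨ S)  (R ↔ (¬(Q → P) ∨ S))  (R ⊕ Q)  (Q ⊕ (R ⊕ Q))  ¬(Q ⊕ (R ⊕ Q))  (¬(Q ⊕ (R ⊕ Q)) → P)  ((¬(Q ⊕ (R ⊕ Q)) → P) ↔ P)  ¬((¬(Q ⊕ (R ⊕ Q)) → P) ↔ P)  φ
T  T  T  T  |     T        F            T                  T               F           T              F                  T                        T                            F               F
T  T  T  F  |     T        F            F                  F               F           T              F                  T                        T                            F               F
T  T  F  T  |     T        F            T                  F               T           F              T                  T                        T                            F               F
T  T  F  F  |     T        F            F                  T               T           F              T                  T                        T                            F               F
T  F  T  T  |     T        F            T                  T               T           T              F                  T                        T                            F               F
T  F  T  F  |     T        F            F                  F               T           T              F                  T                        T                            F               F
T  F  F  T  |     T        F            T                  F               F           F              T                  T                        T                            F               F
T  F  F  F  |     T        F            F                  T               F           F              T                  T                        T                            F               F
F  T  T  T  |     F        T            T                  T               F           T              F                  T                        F                            T               T
F  T  T  F  |     F        T            T                  T               F           T              F                  T                        F                            T               T
F  T  F  T  |     F        T            T                  F               T           F              T                  F                        T                            F               F
F  T  F  F  |     F        T            T                  F               T           F              T                  F                        T                            F               F
F  F  T  T  |     T        F            T                  T               T           T              F                  T                        F                            T               T
F  F  T  F  |     T        F            F                  F               T           T              F                  T                        F                            T               F
F  F  F  T  |     T        F            T                  F               F           F              T                  F                        T                            F               F
F  F  F  F  |     T        F            F                  T               F           F              T                  F                        T                            F               F
The formula is true on 3 of the 16 rows.

3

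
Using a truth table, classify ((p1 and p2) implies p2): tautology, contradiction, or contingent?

p1  p2  |  ((p1 and p2) implies p2)
F   F   |             T            
F   T   |             T            
T   F   |             T            
T   T   |             T            
Every row is T, so the formula is a tautology.

tautology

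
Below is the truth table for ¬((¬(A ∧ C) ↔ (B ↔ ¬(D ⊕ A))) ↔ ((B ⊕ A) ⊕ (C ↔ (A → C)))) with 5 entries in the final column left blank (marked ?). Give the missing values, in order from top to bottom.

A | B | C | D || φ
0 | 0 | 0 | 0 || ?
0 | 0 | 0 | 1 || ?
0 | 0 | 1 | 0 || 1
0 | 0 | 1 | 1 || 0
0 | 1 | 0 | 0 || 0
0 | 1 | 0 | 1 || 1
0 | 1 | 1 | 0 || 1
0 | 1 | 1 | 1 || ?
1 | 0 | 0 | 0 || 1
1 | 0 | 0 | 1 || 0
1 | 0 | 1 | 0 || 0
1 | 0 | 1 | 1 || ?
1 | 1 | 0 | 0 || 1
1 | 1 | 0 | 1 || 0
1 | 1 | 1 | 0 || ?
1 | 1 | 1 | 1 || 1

Row A=0, B=0, C=0, D=0: (¬(A ∧ C) ↔ (B ↔ ¬(D ⊕ A))) = 0, ((B ⊕ A) ⊕ (C ↔ (A → C))) = 0, ((¬(A ∧ C) ↔ (B ↔ ¬(D ⊕ A))) ↔ ((B ⊕ A) ⊕ (C ↔ (A → C)))) = 1, so the formula = 0.
Row A=0, B=0, C=0, D=1: (¬(A ∧ C) ↔ (B ↔ ¬(D ⊕ A))) = 1, ((B ⊕ A) ⊕ (C ↔ (A → C))) = 0, ((¬(A ∧ C) ↔ (B ↔ ¬(D ⊕ A))) ↔ ((B ⊕ A) ⊕ (C ↔ (A → C)))) = 0, so the formula = 1.
Row A=0, B=1, C=1, D=1: (¬(A ∧ C) ↔ (B ↔ ¬(D ⊕ A))) = 0, ((B ⊕ A) ⊕ (C ↔ (A → C))) = 0, ((¬(A ∧ C) ↔ (B ↔ ¬(D ⊕ A))) ↔ ((B ⊕ A) ⊕ (C ↔ (A → C)))) = 1, so the formula = 0.
Row A=1, B=0, C=1, D=1: (¬(A ∧ C) ↔ (B ↔ ¬(D ⊕ A))) = 1, ((B ⊕ A) ⊕ (C ↔ (A → C))) = 0, ((¬(A ∧ C) ↔ (B ↔ ¬(D ⊕ A))) ↔ ((B ⊕ A) ⊕ (C ↔ (A → C)))) = 0, so the formula = 1.
Row A=1, B=1, C=1, D=0: (¬(A ∧ C) ↔ (B ↔ ¬(D ⊕ A))) = 1, ((B ⊕ A) ⊕ (C ↔ (A → C))) = 1, ((¬(A ∧ C) ↔ (B ↔ ¬(D ⊕ A))) ↔ ((B ⊕ A) ⊕ (C ↔ (A → C)))) = 1, so the formula = 0.

0, 1, 0, 1, 0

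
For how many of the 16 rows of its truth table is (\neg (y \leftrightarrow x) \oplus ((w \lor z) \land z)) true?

x | y | z | w | φ
- | - | - | - | -
1 | 1 | 1 | 1 | 1
1 | 1 | 1 | 0 | 1
1 | 1 | 0 | 1 | 0
1 | 1 | 0 | 0 | 0
1 | 0 | 1 | 1 | 0
1 | 0 | 1 | 0 | 0
1 | 0 | 0 | 1 | 1
1 | 0 | 0 | 0 | 1
0 | 1 | 1 | 1 | 0
0 | 1 | 1 | 0 | 0
0 | 1 | 0 | 1 | 1
0 | 1 | 0 | 0 | 1
0 | 0 | 1 | 1 | 1
0 | 0 | 1 | 0 | 1
0 | 0 | 0 | 1 | 0
0 | 0 | 0 | 0 | 0
The formula is true on 8 of the 16 rows.

8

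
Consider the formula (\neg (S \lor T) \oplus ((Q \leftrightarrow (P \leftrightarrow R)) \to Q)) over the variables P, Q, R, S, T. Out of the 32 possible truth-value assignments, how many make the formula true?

20

P  Q  R  S  T  |  φ
F  F  F  F  F  |  F
F  F  F  F  T  |  T
F  F  F  T  F  |  T
F  F  F  T  T  |  T
F  F  T  F  F  |  T
F  F  T  F  T  |  F
F  F  T  T  F  |  F
F  F  T  T  T  |  F
F  T  F  F  F  |  F
F  T  F  F  T  |  T
F  T  F  T  F  |  T
F  T  F  T  T  |  T
F  T  T  F  F  |  F
F  T  T  F  T  |  T
F  T  T  T  F  |  T
F  T  T  T  T  |  T
T  F  F  F  F  |  T
T  F  F  F  T  |  F
T  F  F  T  F  |  F
T  F  F  T  T  |  F
T  F  T  F  F  |  F
T  F  T  F  T  |  T
T  F  T  T  F  |  T
T  F  T  T  T  |  T
T  T  F  F  F  |  F
T  T  F  F  T  |  T
T  T  F  T  F  |  T
T  T  F  T  T  |  T
T  T  T  F  F  |  F
T  T  T  F  T  |  T
T  T  T  T  F  |  T
T  T  T  T  T  |  T
The formula is true on 20 of the 32 rows.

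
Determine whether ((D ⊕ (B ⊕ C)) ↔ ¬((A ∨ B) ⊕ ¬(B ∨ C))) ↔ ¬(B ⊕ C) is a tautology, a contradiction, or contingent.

contingent

A | B | C | D | φ
- | - | - | - | -
T | T | T | T | F
T | T | T | F | T
T | T | F | T | F
T | T | F | F | T
T | F | T | T | F
T | F | T | F | T
T | F | F | T | T
T | F | F | F | F
F | T | T | T | F
F | T | T | F | T
F | T | F | T | F
F | T | F | F | T
F | F | T | T | T
F | F | T | F | F
F | F | F | T | F
F | F | F | F | T
8 of 16 rows are T, so the formula is contingent.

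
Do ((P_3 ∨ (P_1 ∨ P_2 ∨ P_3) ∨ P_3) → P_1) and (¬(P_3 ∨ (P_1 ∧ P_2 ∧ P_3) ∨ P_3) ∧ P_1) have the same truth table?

not equivalent

P_1  P_2  P_3  |  φ  ψ
 T    T    T   |  T  F
 T    T    F   |  T  T
 T    F    T   |  T  F
 T    F    F   |  T  T
 F    T    T   |  F  F
 F    T    F   |  F  F
 F    F    T   |  F  F
 F    F    F   |  T  F
The columns differ at P_1=T, P_2=T, P_3=T (φ=T, ψ=F), so they are not equivalent.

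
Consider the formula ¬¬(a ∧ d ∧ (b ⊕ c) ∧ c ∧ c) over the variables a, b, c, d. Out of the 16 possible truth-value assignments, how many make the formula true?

a | b | c | d || (b ⊕ c) | ((b ⊕ c) ∧ c) | (((b ⊕ c) ∧ c) ∧ c) | ¬¬(a ∧ d ∧ (((b ⊕ c) ∧ c) ∧ c))
T | T | T | T ||    F    |       F       |          F          |                F               
T | T | T | F ||    F    |       F       |          F          |                F               
T | T | F | T ||    T    |       F       |          F          |                F               
T | T | F | F ||    T    |       F       |          F          |                F               
T | F | T | T ||    T    |       T       |          T          |                T               
T | F | T | F ||    T    |       T       |          T          |                F               
T | F | F | T ||    F    |       F       |          F          |                F               
T | F | F | F ||    F    |       F       |          F          |                F               
F | T | T | T ||    F    |       F       |          F          |                F               
F | T | T | F ||    F    |       F       |          F          |                F               
F | T | F | T ||    T    |       F       |          F          |                F               
F | T | F | F ||    T    |       F       |          F          |                F               
F | F | T | T ||    T    |       T       |          T          |                F               
F | F | T | F ||    T    |       T       |          T          |                F               
F | F | F | T ||    F    |       F       |          F          |                F               
F | F | F | F ||    F    |       F       |          F          |                F               
The formula is true on 1 of the 16 rows.

1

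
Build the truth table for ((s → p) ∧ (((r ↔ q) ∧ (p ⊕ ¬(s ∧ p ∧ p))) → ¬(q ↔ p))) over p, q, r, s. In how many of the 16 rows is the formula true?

p | q | r | s | (s → p) | (r ↔ q) | (s ∧ p ∧ p) | ¬(s ∧ p ∧ p) | (p ⊕ ¬(s ∧ p ∧ p)) | (q ↔ p) | ¬(q ↔ p) | φ
- | - | - | - | ------- | ------- | ----------- | ------------ | ------------------ | ------- | -------- | -
T | T | T | T |    T    |    T    |      T      |      F       |         T          |    T    |    F     | F
T | T | T | F |    T    |    T    |      F      |      T       |         F          |    T    |    F     | T
T | T | F | T |    T    |    F    |      T      |      F       |         T          |    T    |    F     | T
T | T | F | F |    T    |    F    |      F      |      T       |         F          |    T    |    F     | T
T | F | T | T |    T    |    F    |      T      |      F       |         T          |    F    |    T     | T
T | F | T | F |    T    |    F    |      F      |      T       |         F          |    F    |    T     | T
T | F | F | T |    T    |    T    |      T      |      F       |         T          |    F    |    T     | T
T | F | F | F |    T    |    T    |      F      |      T       |         F          |    F    |    T     | T
F | T | T | T |    F    |    T    |      F      |      T       |         T          |    F    |    T     | F
F | T | T | F |    T    |    T    |      F      |      T       |         T          |    F    |    T     | T
F | T | F | T |    F    |    F    |      F      |      T       |         T          |    F    |    T     | F
F | T | F | F |    T    |    F    |      F      |      T       |         T          |    F    |    T     | T
F | F | T | T |    F    |    F    |      F      |      T       |         T          |    T    |    F     | F
F | F | T | F |    T    |    F    |      F      |      T       |         T          |    T    |    F     | T
F | F | F | T |    F    |    T    |      F      |      T       |         T          |    T    |    F     | F
F | F | F | F |    T    |    T    |      F      |      T       |         T          |    T    |    F     | F
The formula is true on 10 of the 16 rows.

10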